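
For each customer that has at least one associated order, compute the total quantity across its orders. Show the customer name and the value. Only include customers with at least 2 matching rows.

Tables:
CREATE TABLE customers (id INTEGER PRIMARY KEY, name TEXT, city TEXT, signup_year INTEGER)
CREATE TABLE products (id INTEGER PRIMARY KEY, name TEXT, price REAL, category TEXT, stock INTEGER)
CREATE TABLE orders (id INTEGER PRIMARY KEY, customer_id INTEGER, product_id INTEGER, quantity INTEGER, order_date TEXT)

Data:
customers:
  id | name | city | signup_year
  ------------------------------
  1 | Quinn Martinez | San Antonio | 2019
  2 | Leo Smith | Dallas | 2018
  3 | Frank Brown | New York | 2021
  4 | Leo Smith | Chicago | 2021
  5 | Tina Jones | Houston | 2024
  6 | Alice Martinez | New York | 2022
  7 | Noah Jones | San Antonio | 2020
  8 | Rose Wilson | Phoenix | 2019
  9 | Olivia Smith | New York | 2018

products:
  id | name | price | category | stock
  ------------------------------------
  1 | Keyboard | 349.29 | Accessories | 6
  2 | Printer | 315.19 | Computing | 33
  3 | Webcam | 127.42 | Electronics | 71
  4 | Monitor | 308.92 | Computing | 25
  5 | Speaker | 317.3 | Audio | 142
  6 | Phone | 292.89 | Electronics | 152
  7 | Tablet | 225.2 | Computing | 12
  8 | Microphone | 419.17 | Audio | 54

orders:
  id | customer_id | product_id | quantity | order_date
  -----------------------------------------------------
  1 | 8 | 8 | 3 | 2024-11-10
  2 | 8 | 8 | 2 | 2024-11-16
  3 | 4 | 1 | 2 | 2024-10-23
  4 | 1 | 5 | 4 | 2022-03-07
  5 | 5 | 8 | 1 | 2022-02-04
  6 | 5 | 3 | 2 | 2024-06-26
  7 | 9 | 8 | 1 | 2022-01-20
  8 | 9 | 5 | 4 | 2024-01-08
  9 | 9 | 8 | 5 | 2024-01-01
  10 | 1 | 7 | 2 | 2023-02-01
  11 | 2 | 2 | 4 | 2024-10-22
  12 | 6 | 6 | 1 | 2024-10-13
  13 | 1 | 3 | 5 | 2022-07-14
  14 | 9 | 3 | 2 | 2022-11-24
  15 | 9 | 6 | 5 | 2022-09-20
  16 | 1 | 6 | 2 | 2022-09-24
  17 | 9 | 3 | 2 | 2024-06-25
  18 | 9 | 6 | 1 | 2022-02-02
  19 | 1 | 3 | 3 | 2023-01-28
SELECT p.name, SUM(c.quantity) AS sum_quantity FROM orders c JOIN customers p ON c.customer_id = p.id GROUP BY p.id, p.name HAVING COUNT(*) >= 2

Execution result:
name | sum_quantity
Quinn Martinez | 16
Tina Jones | 3
Rose Wilson | 5
Olivia Smith | 20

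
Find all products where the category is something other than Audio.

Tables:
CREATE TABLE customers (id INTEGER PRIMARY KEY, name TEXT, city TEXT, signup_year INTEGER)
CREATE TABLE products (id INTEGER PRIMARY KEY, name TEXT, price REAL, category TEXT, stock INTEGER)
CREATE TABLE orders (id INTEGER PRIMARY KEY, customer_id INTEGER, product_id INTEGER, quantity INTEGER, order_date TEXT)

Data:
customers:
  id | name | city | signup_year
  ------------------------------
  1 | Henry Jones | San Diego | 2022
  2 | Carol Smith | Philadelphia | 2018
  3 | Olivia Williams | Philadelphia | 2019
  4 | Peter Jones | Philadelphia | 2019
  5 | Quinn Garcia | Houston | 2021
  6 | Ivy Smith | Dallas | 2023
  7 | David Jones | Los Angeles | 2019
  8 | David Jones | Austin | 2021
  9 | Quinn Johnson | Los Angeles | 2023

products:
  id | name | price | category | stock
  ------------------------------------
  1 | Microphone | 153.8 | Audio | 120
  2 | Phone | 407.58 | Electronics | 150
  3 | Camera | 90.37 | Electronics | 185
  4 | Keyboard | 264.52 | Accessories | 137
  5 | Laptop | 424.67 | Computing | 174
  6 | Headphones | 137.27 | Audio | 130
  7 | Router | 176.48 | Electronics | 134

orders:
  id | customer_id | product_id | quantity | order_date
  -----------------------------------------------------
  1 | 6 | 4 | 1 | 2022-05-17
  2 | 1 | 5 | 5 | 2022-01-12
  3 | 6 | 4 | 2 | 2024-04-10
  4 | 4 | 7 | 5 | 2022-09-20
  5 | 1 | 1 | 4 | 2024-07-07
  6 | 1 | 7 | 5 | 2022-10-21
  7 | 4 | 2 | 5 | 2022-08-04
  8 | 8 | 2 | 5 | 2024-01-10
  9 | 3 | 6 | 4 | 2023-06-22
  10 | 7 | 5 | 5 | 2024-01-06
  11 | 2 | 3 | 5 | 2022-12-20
SELECT name, category FROM products WHERE category <> 'Audio'

Execution result:
name | category
Phone | Electronics
Camera | Electronics
Keyboard | Accessories
Laptop | Computing
Router | Electronics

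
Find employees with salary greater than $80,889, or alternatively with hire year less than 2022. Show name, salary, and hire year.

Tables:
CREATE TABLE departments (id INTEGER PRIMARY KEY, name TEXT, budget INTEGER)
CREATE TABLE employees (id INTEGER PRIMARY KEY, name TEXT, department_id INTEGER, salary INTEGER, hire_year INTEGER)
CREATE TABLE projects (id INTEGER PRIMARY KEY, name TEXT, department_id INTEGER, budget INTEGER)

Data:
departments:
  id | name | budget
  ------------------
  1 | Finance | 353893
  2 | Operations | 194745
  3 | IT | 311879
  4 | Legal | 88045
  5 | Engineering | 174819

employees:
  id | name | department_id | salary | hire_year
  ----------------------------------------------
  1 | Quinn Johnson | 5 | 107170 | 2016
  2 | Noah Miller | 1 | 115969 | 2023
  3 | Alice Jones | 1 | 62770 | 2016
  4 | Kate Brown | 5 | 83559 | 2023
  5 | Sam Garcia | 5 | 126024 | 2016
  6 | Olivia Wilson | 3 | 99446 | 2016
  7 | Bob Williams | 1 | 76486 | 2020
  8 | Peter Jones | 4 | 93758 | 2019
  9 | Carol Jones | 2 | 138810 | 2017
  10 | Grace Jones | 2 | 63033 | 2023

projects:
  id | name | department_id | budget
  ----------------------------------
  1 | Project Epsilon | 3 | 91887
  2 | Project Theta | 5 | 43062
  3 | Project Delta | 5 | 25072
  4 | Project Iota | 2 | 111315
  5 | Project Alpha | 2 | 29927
SELECT name, salary, hire_year FROM employees WHERE salary > 80889 OR hire_year < 2022

Execution result:
name | salary | hire_year
Quinn Johnson | 107170 | 2016
Noah Miller | 115969 | 2023
Alice Jones | 62770 | 2016
Kate Brown | 83559 | 2023
Sam Garcia | 126024 | 2016
Olivia Wilson | 99446 | 2016
Bob Williams | 76486 | 2020
Peter Jones | 93758 | 2019
Carol Jones | 138810 | 2017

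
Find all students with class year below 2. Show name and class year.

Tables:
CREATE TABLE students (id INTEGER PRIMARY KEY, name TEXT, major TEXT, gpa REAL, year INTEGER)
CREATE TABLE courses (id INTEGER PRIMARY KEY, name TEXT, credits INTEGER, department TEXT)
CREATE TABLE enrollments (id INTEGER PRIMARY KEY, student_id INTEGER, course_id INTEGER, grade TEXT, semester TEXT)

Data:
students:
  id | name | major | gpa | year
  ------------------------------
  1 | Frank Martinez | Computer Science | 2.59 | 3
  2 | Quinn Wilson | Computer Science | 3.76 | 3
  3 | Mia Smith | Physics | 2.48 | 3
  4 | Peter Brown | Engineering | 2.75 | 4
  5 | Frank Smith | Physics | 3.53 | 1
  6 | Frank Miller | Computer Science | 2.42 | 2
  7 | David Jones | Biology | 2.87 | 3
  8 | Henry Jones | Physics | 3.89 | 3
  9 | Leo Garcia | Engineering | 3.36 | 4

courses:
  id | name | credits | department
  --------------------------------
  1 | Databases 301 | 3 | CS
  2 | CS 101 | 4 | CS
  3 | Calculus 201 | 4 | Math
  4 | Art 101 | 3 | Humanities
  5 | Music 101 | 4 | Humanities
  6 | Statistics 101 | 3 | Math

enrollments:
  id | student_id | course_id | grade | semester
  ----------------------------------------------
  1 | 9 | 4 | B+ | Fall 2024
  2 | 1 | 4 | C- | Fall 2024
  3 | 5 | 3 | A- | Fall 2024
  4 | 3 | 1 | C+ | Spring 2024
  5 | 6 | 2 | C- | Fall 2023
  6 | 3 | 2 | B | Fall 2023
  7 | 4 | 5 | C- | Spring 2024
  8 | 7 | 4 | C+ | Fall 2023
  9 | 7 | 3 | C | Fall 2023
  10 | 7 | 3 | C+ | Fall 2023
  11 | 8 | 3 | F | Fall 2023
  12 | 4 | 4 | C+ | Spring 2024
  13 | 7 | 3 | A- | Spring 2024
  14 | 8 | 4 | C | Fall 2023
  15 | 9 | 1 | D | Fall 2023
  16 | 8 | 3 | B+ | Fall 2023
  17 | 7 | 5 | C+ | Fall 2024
SELECT name, year FROM students WHERE year < 2

Execution result:
name | year
Frank Smith | 1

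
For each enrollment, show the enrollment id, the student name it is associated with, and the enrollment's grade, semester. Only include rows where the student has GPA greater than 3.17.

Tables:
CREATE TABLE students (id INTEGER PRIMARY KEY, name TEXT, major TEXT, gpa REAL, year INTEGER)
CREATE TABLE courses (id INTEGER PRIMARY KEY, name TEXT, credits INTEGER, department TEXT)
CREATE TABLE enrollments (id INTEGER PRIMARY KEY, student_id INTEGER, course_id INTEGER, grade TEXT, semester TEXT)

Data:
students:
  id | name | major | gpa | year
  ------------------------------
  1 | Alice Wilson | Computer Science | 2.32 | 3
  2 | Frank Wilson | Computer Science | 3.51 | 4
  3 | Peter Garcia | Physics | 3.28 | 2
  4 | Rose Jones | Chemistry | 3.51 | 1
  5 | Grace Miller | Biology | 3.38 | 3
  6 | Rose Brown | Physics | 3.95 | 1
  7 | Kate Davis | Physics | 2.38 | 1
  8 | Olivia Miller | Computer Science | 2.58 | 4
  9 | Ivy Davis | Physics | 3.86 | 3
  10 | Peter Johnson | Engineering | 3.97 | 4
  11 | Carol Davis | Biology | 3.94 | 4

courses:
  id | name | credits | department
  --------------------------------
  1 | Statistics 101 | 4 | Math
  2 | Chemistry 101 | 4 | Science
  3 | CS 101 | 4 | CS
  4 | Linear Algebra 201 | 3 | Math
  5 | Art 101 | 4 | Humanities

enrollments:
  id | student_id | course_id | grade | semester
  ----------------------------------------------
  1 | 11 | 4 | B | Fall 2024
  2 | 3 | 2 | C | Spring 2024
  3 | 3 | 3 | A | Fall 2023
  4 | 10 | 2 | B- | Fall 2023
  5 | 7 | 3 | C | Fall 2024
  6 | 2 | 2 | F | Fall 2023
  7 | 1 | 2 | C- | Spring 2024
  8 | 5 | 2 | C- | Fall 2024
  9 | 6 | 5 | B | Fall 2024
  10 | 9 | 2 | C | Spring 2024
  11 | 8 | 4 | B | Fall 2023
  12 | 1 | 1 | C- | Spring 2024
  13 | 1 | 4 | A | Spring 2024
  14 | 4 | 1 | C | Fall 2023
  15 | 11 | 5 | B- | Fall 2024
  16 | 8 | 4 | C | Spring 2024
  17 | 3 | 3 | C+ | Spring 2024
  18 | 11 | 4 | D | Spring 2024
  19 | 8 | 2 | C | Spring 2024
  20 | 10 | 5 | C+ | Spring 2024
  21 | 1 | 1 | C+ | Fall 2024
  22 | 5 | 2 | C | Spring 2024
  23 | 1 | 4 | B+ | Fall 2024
SELECT c.id, p.name AS student, c.grade, c.semester FROM enrollments c JOIN students p ON c.student_id = p.id WHERE p.gpa > 3.17

Execution result:
id | student | grade | semester
1 | Carol Davis | B | Fall 2024
2 | Peter Garcia | C | Spring 2024
3 | Peter Garcia | A | Fall 2023
4 | Peter Johnson | B- | Fall 2023
6 | Frank Wilson | F | Fall 2023
8 | Grace Miller | C- | Fall 2024
9 | Rose Brown | B | Fall 2024
10 | Ivy Davis | C | Spring 2024
14 | Rose Jones | C | Fall 2023
15 | Carol Davis | B- | Fall 2024
17 | Peter Garcia | C+ | Spring 2024
18 | Carol Davis | D | Spring 2024
20 | Peter Johnson | C+ | Spring 2024
22 | Grace Miller | C | Spring 2024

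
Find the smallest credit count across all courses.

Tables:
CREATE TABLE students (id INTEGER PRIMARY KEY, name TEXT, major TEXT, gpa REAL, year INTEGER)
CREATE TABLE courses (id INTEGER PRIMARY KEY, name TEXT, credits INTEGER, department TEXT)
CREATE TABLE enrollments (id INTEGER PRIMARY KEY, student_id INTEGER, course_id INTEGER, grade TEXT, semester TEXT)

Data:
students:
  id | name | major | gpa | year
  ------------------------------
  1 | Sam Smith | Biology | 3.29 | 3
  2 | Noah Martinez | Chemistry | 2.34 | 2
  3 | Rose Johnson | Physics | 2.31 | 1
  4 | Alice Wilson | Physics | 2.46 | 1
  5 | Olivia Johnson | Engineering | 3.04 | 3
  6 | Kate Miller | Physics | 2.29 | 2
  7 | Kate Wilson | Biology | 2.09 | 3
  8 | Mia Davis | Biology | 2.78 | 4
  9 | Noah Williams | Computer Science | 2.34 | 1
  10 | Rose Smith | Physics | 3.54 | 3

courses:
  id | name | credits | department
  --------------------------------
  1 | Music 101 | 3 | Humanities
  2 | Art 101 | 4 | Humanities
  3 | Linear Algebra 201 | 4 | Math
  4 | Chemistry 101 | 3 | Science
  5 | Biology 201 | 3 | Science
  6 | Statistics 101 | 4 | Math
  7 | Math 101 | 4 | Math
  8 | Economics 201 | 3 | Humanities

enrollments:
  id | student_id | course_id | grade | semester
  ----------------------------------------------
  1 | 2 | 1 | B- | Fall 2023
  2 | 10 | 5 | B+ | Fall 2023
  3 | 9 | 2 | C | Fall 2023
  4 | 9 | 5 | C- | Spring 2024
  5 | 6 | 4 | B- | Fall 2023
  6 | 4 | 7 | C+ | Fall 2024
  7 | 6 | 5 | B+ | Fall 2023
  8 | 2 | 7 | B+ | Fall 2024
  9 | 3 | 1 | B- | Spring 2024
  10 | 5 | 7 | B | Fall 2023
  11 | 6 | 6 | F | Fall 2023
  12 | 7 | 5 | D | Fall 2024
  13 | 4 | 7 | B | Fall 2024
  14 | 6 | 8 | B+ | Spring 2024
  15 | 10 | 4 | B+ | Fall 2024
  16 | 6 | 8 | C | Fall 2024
SELECT MIN(credits) FROM courses

Execution result:
3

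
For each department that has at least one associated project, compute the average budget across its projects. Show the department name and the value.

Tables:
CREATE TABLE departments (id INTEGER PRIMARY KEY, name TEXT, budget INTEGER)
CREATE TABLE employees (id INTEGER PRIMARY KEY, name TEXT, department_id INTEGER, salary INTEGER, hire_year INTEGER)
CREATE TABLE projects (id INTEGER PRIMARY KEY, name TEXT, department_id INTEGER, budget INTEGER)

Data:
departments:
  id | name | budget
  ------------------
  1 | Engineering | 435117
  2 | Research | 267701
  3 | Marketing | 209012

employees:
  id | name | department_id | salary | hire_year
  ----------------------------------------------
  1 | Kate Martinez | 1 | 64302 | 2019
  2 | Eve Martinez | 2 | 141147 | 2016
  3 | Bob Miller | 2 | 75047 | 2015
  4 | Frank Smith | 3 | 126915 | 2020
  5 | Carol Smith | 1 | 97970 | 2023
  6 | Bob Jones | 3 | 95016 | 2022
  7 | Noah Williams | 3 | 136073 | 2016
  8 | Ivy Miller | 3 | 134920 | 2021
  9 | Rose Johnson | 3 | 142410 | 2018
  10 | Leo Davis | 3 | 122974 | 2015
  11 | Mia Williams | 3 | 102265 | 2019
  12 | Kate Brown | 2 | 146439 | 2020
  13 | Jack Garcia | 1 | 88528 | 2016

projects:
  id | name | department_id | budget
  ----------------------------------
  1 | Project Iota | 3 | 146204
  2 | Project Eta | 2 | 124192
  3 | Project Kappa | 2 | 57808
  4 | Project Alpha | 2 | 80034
SELECT p.name, AVG(c.budget) AS avg_budget FROM projects c JOIN departments p ON c.department_id = p.id GROUP BY p.id, p.name

Execution result:
name | avg_budget
Research | 87344.67
Marketing | 146204.00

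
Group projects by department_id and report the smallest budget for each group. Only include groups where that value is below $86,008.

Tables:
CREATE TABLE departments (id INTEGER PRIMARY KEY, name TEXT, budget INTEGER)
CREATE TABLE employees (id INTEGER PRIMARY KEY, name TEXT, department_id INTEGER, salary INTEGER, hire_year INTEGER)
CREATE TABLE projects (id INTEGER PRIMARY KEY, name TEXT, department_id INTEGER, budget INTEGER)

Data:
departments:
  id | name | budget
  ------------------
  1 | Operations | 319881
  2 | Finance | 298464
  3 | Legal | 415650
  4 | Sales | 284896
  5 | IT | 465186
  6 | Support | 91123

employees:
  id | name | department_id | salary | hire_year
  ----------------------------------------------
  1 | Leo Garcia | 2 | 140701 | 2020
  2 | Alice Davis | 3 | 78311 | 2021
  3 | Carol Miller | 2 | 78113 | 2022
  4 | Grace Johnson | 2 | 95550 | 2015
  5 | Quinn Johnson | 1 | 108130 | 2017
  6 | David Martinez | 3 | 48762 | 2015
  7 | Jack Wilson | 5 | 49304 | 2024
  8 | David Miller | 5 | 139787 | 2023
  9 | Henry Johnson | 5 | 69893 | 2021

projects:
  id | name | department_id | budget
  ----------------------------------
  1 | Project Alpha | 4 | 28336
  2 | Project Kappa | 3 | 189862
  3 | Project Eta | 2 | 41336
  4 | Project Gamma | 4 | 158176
SELECT department_id, MIN(budget) AS min_budget FROM projects GROUP BY department_id HAVING MIN(budget) < 86008

Execution result:
department_id | min_budget
2 | 41336
4 | 28336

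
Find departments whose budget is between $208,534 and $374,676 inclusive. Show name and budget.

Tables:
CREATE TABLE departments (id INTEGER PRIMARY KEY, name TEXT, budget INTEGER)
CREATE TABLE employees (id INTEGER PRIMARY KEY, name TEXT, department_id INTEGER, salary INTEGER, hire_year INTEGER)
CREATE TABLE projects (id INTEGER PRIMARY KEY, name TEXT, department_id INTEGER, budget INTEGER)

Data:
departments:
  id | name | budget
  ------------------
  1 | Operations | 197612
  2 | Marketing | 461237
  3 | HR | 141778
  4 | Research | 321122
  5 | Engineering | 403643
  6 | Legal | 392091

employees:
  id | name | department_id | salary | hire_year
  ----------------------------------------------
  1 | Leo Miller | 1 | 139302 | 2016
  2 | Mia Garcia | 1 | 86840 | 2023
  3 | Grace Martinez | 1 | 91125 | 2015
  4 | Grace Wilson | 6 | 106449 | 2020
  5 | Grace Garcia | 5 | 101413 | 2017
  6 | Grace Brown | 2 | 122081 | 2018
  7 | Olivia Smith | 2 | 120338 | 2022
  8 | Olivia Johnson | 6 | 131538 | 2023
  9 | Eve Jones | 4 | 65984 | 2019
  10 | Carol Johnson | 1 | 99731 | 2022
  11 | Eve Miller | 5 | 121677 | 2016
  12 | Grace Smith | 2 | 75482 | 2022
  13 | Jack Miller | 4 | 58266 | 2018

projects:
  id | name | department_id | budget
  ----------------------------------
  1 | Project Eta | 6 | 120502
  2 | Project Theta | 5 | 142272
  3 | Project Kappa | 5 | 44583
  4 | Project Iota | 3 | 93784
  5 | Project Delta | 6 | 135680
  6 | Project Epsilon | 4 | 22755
SELECT name, budget FROM departments WHERE budget BETWEEN 208534 AND 374676

Execution result:
name | budget
Research | 321122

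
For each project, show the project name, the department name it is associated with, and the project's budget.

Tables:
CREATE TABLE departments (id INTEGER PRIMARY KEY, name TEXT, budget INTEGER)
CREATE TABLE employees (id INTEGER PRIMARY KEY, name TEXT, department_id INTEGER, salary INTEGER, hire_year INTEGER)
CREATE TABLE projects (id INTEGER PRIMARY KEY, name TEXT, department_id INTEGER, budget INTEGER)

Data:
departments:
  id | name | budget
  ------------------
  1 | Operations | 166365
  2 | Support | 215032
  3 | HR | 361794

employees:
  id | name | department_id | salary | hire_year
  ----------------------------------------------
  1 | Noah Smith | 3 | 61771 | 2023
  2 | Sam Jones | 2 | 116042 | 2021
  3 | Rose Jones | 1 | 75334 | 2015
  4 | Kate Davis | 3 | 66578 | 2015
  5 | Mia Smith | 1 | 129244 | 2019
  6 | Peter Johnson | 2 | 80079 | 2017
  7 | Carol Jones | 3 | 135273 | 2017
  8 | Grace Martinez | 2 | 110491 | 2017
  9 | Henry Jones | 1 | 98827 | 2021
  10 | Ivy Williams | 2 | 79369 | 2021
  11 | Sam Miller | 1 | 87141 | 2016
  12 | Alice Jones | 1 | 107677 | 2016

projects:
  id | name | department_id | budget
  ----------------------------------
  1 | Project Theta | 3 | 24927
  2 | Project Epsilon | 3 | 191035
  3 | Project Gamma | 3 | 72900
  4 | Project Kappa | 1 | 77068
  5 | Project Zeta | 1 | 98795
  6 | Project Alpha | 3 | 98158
SELECT c.name, p.name AS department, c.budget FROM projects c JOIN departments p ON c.department_id = p.id

Execution result:
name | department | budget
Project Theta | HR | 24927
Project Epsilon | HR | 191035
Project Gamma | HR | 72900
Project Kappa | Operations | 77068
Project Zeta | Operations | 98795
Project Alpha | HR | 98158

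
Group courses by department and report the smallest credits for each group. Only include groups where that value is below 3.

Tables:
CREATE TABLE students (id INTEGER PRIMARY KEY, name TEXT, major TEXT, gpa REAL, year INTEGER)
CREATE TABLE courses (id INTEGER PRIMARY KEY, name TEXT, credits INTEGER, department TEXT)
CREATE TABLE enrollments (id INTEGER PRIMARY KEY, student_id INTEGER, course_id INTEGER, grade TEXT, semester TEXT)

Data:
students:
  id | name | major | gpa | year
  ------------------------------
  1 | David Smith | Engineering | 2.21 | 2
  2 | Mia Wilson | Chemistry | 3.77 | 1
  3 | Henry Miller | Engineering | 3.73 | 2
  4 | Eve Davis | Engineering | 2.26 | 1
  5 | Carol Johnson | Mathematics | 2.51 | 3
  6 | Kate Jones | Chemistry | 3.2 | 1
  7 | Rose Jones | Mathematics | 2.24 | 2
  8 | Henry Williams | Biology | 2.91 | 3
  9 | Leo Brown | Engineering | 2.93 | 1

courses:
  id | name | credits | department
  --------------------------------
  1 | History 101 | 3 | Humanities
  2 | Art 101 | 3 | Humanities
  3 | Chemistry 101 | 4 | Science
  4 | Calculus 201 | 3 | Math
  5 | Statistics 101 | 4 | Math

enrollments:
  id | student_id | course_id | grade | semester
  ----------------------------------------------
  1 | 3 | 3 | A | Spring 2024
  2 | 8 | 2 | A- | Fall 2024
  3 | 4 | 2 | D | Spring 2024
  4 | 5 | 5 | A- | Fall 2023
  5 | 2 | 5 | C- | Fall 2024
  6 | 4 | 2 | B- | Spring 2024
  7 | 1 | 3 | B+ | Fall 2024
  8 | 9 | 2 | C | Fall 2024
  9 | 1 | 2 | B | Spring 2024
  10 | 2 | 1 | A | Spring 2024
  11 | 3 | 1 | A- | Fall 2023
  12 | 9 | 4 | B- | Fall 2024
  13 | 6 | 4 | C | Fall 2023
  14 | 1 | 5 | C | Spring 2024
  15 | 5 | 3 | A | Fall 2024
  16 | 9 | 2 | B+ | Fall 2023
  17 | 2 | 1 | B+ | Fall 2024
SELECT department, MIN(credits) AS min_credits FROM courses GROUP BY department HAVING MIN(credits) < 3

Execution result:
(no rows)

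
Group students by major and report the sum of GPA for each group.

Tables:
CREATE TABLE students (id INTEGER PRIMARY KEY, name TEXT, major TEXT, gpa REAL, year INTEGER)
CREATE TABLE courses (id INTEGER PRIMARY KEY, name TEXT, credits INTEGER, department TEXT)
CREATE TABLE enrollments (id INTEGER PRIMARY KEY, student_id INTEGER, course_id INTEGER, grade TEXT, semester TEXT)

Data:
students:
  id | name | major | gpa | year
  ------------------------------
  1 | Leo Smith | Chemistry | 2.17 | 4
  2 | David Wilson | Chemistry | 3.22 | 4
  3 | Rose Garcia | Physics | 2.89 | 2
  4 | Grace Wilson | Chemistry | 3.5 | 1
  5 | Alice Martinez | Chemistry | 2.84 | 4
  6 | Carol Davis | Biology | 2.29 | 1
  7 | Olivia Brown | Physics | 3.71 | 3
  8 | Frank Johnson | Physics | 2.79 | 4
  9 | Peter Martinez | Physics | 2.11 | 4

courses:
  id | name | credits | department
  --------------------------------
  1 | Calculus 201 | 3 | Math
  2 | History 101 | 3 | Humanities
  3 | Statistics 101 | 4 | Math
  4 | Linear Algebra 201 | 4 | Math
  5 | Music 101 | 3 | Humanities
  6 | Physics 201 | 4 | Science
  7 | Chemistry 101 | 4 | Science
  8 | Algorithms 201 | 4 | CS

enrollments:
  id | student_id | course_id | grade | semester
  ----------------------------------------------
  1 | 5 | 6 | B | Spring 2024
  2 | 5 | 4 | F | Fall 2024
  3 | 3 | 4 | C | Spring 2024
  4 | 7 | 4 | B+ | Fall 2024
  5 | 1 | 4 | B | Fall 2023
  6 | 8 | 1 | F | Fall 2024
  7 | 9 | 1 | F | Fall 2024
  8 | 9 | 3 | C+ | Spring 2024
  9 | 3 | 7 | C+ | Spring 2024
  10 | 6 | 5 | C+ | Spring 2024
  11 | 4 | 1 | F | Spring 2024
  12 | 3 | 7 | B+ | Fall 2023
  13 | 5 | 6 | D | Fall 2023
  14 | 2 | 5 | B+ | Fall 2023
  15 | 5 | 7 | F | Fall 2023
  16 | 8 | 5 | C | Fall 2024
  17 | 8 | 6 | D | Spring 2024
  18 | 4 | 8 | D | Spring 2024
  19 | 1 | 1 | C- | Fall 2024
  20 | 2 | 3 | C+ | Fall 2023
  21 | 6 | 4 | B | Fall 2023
SELECT major, SUM(gpa) AS sum_gpa FROM students GROUP BY major

Execution result:
major | sum_gpa
Biology | 2.29
Chemistry | 11.73
Physics | 11.50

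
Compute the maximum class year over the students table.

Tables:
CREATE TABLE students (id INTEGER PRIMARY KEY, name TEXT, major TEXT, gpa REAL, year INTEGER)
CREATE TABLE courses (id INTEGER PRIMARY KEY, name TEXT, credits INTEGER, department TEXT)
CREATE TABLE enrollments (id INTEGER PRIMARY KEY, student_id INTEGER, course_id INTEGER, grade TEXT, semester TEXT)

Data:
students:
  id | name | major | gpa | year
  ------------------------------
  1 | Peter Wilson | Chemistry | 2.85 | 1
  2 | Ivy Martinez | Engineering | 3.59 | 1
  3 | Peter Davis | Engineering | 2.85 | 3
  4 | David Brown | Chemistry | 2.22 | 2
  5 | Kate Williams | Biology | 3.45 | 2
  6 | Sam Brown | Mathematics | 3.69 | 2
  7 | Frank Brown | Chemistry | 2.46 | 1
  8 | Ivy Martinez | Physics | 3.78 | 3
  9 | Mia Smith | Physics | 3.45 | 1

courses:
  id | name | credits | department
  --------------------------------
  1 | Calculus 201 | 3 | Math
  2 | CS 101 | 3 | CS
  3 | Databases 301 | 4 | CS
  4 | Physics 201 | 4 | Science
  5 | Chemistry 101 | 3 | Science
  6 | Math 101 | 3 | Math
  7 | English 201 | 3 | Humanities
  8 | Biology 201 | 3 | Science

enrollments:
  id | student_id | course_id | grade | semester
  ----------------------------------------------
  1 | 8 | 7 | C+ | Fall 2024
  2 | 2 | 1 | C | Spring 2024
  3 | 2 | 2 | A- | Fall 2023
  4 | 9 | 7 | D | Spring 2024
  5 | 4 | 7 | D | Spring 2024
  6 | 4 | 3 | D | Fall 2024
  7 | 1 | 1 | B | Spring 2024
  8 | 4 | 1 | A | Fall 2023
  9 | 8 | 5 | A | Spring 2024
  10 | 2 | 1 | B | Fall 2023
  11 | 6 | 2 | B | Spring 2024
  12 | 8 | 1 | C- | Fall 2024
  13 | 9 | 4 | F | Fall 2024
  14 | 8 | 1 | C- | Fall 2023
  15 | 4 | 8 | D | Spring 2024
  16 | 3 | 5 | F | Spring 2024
SELECT MAX(year) FROM students

Execution result:
3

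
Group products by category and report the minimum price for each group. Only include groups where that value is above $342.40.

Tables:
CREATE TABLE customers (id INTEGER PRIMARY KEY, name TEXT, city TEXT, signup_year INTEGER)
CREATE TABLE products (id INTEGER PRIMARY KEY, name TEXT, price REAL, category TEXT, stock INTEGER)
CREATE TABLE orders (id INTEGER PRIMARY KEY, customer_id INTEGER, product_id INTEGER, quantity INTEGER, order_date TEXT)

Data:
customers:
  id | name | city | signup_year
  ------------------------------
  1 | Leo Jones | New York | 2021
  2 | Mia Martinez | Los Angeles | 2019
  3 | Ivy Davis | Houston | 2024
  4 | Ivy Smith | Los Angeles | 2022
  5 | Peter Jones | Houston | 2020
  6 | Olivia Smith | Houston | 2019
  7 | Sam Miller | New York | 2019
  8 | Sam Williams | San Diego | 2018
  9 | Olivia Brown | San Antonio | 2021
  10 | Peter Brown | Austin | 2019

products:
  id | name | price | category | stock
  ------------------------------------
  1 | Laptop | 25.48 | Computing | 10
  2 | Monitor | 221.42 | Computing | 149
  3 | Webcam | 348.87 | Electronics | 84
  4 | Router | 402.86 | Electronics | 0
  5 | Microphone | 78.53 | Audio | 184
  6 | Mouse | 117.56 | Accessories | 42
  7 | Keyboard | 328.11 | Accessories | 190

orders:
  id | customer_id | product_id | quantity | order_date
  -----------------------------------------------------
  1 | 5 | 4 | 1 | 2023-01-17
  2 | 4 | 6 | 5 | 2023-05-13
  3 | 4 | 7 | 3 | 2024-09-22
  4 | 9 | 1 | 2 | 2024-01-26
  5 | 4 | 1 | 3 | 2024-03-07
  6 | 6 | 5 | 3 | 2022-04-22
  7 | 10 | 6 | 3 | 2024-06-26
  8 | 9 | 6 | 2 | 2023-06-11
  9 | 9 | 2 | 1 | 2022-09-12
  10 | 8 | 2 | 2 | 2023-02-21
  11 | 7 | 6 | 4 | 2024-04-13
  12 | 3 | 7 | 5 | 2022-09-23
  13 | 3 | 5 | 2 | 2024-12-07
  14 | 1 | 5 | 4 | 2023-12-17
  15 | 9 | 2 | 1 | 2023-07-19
SELECT category, MIN(price) AS min_price FROM products GROUP BY category HAVING MIN(price) > 342.4

Execution result:
category | min_price
Electronics | 348.87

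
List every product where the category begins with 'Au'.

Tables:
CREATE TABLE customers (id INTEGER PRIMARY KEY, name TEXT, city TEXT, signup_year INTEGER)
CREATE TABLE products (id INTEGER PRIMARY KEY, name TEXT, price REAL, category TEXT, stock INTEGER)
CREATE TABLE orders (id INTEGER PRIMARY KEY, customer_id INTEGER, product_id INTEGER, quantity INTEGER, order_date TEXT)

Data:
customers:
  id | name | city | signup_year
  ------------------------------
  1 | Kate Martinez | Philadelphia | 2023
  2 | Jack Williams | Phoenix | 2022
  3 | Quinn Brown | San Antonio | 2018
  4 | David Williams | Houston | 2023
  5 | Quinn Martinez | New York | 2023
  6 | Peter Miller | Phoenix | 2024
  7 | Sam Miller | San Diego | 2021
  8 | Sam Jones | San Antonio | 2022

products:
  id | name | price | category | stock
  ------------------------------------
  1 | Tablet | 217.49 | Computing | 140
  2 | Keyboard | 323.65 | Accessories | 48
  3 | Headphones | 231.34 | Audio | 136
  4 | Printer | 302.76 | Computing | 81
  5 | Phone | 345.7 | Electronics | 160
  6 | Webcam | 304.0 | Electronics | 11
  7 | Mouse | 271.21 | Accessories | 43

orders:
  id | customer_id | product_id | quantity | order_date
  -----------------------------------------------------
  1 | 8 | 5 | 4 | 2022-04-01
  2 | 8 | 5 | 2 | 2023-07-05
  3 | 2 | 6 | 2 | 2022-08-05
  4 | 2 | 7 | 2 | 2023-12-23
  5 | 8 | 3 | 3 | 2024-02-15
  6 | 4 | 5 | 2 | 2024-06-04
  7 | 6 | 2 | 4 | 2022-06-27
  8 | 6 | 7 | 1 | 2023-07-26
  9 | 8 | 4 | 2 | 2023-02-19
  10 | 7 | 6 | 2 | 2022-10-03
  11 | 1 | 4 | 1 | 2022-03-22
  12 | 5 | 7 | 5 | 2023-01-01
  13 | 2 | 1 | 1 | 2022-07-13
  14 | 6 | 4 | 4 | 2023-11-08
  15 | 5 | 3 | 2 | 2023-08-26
SELECT name, category FROM products WHERE category LIKE 'Au%'

Execution result:
name | category
Headphones | Audio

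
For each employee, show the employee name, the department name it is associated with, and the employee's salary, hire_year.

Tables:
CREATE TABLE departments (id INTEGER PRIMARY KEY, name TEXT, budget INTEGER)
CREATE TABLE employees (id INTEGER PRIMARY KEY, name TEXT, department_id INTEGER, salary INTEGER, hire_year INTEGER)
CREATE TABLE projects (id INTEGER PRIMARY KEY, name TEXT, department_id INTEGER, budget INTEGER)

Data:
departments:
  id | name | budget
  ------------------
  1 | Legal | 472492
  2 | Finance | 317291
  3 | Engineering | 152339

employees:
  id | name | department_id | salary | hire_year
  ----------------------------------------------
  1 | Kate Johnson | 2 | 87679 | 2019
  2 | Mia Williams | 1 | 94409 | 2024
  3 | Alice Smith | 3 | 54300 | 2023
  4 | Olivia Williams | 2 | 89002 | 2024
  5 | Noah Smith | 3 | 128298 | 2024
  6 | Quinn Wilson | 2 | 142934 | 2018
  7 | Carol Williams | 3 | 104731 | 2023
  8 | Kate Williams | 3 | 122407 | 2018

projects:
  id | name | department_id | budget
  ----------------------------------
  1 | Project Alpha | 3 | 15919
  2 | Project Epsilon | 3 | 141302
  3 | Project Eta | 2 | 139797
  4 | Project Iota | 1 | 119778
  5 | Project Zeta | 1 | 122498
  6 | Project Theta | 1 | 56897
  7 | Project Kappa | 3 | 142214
SELECT c.name, p.name AS department, c.salary, c.hire_year FROM employees c JOIN departments p ON c.department_id = p.id

Execution result:
name | department | salary | hire_year
Kate Johnson | Finance | 87679 | 2019
Mia Williams | Legal | 94409 | 2024
Alice Smith | Engineering | 54300 | 2023
Olivia Williams | Finance | 89002 | 2024
Noah Smith | Engineering | 128298 | 2024
Quinn Wilson | Finance | 142934 | 2018
Carol Williams | Engineering | 104731 | 2023
Kate Williams | Engineering | 122407 | 2018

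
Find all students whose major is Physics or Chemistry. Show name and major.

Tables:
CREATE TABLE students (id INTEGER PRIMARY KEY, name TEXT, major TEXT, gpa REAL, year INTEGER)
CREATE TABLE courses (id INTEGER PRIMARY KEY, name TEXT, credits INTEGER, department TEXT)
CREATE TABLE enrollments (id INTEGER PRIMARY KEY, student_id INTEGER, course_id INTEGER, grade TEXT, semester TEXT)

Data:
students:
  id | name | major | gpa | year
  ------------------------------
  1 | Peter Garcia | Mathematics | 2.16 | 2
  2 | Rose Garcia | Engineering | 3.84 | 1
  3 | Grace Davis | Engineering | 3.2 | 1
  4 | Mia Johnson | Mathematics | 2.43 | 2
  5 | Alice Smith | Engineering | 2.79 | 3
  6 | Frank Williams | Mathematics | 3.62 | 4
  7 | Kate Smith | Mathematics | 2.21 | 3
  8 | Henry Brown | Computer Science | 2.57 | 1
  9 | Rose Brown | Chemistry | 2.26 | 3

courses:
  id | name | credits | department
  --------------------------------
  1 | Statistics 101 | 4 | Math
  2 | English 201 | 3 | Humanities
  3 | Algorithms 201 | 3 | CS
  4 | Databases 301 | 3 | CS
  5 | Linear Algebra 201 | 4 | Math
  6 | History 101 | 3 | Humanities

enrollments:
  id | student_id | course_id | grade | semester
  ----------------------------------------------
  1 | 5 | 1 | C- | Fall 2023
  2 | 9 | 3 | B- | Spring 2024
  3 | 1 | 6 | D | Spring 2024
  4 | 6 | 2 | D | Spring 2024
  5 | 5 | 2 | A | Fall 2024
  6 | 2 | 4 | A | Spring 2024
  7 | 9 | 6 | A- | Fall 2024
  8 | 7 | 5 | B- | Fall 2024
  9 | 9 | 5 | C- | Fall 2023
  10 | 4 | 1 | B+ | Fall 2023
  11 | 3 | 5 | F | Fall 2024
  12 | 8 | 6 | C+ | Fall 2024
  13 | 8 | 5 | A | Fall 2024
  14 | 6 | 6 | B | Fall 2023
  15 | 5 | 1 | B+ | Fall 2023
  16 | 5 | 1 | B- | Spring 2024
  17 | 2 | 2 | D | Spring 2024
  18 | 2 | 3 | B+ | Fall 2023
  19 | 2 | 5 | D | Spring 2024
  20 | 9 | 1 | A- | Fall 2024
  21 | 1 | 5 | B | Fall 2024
SELECT name, major FROM students WHERE major IN ('Physics', 'Chemistry')

Execution result:
name | major
Rose Brown | Chemistry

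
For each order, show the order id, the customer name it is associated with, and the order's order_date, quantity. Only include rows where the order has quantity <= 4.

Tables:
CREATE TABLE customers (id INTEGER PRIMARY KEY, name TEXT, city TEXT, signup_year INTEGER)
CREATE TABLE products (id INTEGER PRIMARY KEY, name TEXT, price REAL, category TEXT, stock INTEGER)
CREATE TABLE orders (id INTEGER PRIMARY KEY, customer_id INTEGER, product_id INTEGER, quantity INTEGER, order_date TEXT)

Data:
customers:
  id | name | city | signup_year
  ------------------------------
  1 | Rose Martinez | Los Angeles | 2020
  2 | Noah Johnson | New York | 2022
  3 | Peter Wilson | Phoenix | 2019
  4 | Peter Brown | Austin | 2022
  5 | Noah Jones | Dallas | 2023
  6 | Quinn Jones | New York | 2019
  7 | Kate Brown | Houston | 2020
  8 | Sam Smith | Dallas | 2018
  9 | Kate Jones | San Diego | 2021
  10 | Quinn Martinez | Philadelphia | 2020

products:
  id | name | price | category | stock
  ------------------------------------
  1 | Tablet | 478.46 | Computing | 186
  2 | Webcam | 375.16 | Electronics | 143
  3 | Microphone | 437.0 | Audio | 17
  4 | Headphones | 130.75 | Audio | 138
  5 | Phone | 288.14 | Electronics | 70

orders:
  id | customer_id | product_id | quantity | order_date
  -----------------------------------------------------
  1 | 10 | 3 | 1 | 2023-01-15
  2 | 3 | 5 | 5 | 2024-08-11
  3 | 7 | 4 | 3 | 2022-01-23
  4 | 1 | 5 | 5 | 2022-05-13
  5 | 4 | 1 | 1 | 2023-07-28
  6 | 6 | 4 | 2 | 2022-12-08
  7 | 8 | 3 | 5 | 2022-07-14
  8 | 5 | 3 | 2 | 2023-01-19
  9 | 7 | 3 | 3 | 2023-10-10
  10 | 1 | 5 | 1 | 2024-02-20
SELECT c.id, p.name AS customer, c.order_date, c.quantity FROM orders c JOIN customers p ON c.customer_id = p.id WHERE c.quantity <= 4

Execution result:
id | customer | order_date | quantity
1 | Quinn Martinez | 2023-01-15 | 1
3 | Kate Brown | 2022-01-23 | 3
5 | Peter Brown | 2023-07-28 | 1
6 | Quinn Jones | 2022-12-08 | 2
8 | Noah Jones | 2023-01-19 | 2
9 | Kate Brown | 2023-10-10 | 3
10 | Rose Martinez | 2024-02-20 | 1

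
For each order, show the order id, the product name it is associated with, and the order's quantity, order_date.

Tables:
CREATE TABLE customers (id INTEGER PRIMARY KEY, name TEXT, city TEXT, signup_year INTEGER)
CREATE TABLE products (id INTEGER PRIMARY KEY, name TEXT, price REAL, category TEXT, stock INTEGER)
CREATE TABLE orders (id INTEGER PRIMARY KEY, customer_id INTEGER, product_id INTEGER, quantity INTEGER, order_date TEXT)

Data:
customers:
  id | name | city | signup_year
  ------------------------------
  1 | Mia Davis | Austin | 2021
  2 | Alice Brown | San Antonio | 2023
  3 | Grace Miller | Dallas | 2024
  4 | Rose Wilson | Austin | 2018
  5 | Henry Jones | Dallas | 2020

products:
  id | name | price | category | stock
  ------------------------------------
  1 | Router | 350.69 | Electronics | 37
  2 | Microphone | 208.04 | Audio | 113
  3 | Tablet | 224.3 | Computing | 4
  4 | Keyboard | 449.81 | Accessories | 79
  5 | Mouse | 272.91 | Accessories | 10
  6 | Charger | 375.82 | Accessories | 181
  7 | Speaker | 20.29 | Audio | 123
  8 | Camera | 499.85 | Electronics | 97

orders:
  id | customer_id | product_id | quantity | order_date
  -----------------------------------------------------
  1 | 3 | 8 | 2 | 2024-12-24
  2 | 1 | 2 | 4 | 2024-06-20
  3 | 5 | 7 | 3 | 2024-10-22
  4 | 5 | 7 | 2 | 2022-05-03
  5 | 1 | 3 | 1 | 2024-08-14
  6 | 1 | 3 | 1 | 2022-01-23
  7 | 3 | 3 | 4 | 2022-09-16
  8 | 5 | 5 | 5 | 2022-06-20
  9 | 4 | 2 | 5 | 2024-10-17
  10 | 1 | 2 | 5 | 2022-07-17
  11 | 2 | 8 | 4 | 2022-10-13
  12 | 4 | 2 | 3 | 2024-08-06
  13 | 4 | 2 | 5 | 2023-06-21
SELECT c.id, p.name AS product, c.quantity, c.order_date FROM orders c JOIN products p ON c.product_id = p.id

Execution result:
id | product | quantity | order_date
1 | Camera | 2 | 2024-12-24
2 | Microphone | 4 | 2024-06-20
3 | Speaker | 3 | 2024-10-22
4 | Speaker | 2 | 2022-05-03
5 | Tablet | 1 | 2024-08-14
6 | Tablet | 1 | 2022-01-23
7 | Tablet | 4 | 2022-09-16
8 | Mouse | 5 | 2022-06-20
9 | Microphone | 5 | 2024-10-17
10 | Microphone | 5 | 2022-07-17
11 | Camera | 4 | 2022-10-13
12 | Microphone | 3 | 2024-08-06
13 | Microphone | 5 | 2023-06-21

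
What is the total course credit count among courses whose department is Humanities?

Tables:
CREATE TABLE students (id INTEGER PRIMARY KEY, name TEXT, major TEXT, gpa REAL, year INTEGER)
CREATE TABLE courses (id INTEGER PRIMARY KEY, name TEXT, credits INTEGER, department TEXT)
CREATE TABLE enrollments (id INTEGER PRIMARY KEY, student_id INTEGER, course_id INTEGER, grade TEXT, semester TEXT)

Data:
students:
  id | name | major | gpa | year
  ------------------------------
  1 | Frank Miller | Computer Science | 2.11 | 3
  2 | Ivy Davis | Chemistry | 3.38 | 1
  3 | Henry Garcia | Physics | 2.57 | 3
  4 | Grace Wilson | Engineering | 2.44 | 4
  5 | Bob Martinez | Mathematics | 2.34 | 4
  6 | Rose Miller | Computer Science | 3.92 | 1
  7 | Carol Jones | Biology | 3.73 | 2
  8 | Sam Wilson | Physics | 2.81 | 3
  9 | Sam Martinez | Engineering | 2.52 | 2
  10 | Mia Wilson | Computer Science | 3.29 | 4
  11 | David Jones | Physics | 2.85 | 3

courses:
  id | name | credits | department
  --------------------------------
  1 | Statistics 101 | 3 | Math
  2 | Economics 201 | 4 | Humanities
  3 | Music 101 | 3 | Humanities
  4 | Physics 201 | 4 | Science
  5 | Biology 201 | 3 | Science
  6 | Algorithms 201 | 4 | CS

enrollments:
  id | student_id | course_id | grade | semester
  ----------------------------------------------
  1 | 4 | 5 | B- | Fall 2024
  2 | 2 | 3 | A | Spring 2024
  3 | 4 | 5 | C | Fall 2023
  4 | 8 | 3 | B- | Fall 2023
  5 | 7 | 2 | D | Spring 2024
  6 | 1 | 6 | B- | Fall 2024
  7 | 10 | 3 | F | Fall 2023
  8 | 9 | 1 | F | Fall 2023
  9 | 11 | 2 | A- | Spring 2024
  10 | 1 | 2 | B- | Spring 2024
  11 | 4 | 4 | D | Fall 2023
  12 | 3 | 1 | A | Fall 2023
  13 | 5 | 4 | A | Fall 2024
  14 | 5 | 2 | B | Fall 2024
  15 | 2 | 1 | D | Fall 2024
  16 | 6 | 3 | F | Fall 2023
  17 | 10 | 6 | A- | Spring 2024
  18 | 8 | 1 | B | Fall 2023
SELECT SUM(credits) FROM courses WHERE department = 'Humanities'

Execution result:
7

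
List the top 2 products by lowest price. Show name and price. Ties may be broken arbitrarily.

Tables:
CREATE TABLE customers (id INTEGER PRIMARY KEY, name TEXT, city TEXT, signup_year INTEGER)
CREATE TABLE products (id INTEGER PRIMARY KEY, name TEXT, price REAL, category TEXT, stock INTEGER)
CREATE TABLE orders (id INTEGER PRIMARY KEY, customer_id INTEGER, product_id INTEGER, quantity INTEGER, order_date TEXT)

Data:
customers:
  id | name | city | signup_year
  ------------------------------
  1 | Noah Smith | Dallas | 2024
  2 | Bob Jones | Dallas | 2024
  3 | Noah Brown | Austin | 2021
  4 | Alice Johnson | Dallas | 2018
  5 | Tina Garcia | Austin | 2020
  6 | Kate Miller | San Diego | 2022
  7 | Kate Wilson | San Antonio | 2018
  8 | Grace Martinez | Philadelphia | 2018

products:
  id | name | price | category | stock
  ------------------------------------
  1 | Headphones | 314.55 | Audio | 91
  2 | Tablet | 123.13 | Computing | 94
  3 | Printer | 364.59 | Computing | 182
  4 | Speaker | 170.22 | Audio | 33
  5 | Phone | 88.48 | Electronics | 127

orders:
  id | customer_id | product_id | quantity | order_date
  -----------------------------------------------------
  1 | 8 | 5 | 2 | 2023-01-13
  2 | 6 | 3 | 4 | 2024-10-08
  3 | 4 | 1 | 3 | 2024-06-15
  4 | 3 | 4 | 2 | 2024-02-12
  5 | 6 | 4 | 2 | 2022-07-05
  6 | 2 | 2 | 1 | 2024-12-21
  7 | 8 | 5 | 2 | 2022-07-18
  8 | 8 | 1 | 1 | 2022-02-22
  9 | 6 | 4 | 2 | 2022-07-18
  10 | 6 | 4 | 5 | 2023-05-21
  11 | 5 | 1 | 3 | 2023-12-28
SELECT name, price FROM products ORDER BY price ASC LIMIT 2

Execution result:
name | price
Phone | 88.48
Tablet | 123.13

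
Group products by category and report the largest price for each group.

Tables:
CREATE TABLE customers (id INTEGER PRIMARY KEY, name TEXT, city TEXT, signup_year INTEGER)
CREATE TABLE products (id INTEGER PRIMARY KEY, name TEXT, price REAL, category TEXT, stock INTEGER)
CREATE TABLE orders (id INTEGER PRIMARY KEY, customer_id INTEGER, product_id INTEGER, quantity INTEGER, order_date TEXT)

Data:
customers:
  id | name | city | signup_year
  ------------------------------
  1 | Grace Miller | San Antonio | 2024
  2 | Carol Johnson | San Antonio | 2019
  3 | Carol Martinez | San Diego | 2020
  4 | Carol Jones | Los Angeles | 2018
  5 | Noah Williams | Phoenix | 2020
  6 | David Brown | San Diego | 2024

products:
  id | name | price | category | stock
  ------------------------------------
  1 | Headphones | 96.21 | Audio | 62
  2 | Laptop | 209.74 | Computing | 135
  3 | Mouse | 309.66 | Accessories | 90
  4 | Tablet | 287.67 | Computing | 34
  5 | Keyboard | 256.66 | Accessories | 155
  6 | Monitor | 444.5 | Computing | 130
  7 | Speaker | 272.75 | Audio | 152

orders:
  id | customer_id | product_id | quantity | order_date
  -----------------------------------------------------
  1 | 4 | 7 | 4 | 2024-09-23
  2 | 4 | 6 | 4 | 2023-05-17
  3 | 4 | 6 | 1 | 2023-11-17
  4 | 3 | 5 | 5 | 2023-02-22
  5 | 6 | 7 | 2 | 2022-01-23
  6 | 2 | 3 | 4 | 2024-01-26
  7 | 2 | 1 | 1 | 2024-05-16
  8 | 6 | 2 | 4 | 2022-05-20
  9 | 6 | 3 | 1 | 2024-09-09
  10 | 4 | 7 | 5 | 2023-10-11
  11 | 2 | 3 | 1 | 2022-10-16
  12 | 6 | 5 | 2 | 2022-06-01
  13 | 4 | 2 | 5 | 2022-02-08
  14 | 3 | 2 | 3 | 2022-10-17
SELECT category, MAX(price) AS max_price FROM products GROUP BY category

Execution result:
category | max_price
Accessories | 309.66
Audio | 272.75
Computing | 444.50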